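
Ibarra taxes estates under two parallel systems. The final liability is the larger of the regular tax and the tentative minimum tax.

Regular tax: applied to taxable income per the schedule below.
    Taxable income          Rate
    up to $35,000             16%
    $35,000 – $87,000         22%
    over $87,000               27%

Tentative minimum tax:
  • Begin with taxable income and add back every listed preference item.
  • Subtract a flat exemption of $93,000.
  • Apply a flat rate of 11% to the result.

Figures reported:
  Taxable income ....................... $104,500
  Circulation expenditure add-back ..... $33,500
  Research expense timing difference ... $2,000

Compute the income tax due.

$21,765

Tentative minimum tax:
  Adjusted income: $104,500 + $33,500 + $2,000 = $140,000
  Less exemption $93,000 → base $47,000
  $47,000 × 11% = $5,170

Regular tax:
  $35,000 × 16% = $5,600
  $52,000 × 22% = $11,440
  $17,500 × 27% = $4,725
  → $21,765

$21,765 > $5,170, so the regular tax governs.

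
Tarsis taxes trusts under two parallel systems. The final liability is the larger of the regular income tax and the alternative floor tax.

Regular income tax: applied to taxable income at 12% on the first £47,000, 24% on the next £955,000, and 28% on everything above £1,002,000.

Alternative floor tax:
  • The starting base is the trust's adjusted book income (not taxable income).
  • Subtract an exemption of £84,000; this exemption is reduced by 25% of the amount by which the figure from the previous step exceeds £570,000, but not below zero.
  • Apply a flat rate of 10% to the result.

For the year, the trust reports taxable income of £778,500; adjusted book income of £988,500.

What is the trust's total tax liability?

Regular income tax:
  £47,000 × 12% = £5,640
  £731,500 × 24% = £175,560
  → £181,200

Alternative floor tax:
  Base (adjusted book income): £988,500
  Exemption: 25% × (£988,500 − £570,000) = £104,625 ≥ £84,000, so the exemption is fully phased out
  Base: £988,500 − £0 = £988,500
  £988,500 × 10% = £98,850

£181,200 > £98,850, so the regular income tax governs.

£181,200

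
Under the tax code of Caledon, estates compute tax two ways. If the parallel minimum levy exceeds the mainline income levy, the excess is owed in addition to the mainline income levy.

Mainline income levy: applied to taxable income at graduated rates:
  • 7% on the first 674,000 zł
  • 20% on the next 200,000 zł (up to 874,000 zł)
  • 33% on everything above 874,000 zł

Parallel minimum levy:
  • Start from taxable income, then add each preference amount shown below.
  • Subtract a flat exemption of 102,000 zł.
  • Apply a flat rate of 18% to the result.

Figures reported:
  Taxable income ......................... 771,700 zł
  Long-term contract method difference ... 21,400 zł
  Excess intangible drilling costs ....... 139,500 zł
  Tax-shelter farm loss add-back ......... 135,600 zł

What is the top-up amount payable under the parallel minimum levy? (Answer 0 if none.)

Mainline income levy:
  674,000 zł × 7% = 47,180 zł
  97,700 zł × 20% = 19,540 zł
  → 66,720 zł

Parallel minimum levy:
  Adjusted income: 771,700 zł + 21,400 zł + 139,500 zł + 135,600 zł = 1,068,200 zł
  Less exemption 102,000 zł → base 966,200 zł
  966,200 zł × 18% = 173,916 zł

Excess of parallel minimum levy over mainline income levy: 173,916 zł − 66,720 zł = 107,196 zł.

107,196 zł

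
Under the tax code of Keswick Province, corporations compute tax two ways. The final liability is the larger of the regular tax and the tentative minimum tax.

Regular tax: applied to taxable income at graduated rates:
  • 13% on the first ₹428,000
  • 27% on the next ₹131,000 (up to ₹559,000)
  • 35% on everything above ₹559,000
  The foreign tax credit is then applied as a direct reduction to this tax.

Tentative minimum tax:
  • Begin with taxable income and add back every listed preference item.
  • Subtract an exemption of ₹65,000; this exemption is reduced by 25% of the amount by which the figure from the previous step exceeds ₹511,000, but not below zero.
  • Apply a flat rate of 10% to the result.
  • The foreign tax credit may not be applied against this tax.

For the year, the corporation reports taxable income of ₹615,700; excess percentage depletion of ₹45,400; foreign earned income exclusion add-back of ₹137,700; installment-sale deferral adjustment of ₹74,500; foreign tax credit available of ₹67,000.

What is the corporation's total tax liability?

₹87,330

Regular tax:
  ₹428,000 × 13% = ₹55,640
  ₹131,000 × 27% = ₹35,370
  ₹56,700 × 35% = ₹19,845
  → ₹110,855
  Less foreign tax credit ₹67,000 → ₹43,855

Tentative minimum tax:
  Adjusted income: ₹615,700 + ₹45,400 + ₹137,700 + ₹74,500 = ₹873,300
  Exemption: 25% × (₹873,300 − ₹511,000) = ₹90,575 ≥ ₹65,000, so the exemption is fully phased out
  Base: ₹873,300 − ₹0 = ₹873,300
  ₹873,300 × 10% = ₹87,330

₹87,330 > ₹43,855, so the tentative minimum tax is the binding amount.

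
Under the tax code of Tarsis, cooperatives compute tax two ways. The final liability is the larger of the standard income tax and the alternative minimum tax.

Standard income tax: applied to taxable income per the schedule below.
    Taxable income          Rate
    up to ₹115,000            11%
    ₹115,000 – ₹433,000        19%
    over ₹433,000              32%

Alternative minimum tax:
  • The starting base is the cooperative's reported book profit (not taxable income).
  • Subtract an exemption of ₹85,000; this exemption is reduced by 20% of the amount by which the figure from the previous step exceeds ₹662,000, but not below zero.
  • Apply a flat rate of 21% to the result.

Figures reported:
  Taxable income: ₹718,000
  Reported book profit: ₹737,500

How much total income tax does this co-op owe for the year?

₹164,270

Standard income tax:
  ₹115,000 × 11% = ₹12,650
  ₹318,000 × 19% = ₹60,420
  ₹285,000 × 32% = ₹91,200
  → ₹164,270

Alternative minimum tax:
  Base (reported book profit): ₹737,500
  Exemption: ₹85,000 − 20% × (₹737,500 − ₹662,000) = ₹85,000 − ₹15,100 = ₹69,900
  Base: ₹737,500 − ₹69,900 = ₹667,600
  ₹667,600 × 21% = ₹140,196

₹164,270 > ₹140,196, so the standard income tax governs.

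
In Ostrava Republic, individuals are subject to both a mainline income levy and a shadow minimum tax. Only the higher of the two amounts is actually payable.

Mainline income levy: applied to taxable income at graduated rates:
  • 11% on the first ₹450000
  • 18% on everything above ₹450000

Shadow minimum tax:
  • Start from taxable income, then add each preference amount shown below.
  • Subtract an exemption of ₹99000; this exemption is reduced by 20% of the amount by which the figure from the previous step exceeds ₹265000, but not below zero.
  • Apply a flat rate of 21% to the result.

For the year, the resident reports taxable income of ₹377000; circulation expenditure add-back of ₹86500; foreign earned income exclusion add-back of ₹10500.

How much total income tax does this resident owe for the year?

₹87528

Mainline income levy:
  ₹377000 × 11% = ₹41470

Shadow minimum tax:
  Adjusted income: ₹377000 + ₹86500 + ₹10500 = ₹474000
  Exemption: ₹99000 − 20% × (₹474000 − ₹265000) = ₹99000 − ₹41800 = ₹57200
  Base: ₹474000 − ₹57200 = ₹416800
  ₹416800 × 21% = ₹87528

₹87528 > ₹41470, so the shadow minimum tax is the binding amount.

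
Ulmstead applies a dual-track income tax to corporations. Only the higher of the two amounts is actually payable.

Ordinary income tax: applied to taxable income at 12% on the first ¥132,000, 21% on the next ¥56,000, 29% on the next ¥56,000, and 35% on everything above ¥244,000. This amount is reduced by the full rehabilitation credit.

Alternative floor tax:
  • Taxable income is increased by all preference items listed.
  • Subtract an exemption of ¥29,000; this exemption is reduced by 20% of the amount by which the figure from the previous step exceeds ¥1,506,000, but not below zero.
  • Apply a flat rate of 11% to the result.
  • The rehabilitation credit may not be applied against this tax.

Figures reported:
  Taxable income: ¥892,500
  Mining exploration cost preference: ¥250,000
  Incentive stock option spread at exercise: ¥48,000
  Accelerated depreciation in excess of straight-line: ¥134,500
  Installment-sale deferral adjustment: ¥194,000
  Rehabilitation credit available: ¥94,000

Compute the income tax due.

Alternative floor tax:
  Adjusted income: ¥892,500 + ¥250,000 + ¥48,000 + ¥134,500 + ¥194,000 = ¥1,519,000
  Exemption: ¥29,000 − 20% × (¥1,519,000 − ¥1,506,000) = ¥29,000 − ¥2,600 = ¥26,400
  Base: ¥1,519,000 − ¥26,400 = ¥1,492,600
  ¥1,492,600 × 11% = ¥164,186

Ordinary income tax:
  ¥132,000 × 12% = ¥15,840
  ¥56,000 × 21% = ¥11,760
  ¥56,000 × 29% = ¥16,240
  ¥648,500 × 35% = ¥226,975
  → ¥270,815
  Less rehabilitation credit ¥94,000 → ¥176,815

¥176,815 > ¥164,186, so the ordinary income tax governs.

¥176,815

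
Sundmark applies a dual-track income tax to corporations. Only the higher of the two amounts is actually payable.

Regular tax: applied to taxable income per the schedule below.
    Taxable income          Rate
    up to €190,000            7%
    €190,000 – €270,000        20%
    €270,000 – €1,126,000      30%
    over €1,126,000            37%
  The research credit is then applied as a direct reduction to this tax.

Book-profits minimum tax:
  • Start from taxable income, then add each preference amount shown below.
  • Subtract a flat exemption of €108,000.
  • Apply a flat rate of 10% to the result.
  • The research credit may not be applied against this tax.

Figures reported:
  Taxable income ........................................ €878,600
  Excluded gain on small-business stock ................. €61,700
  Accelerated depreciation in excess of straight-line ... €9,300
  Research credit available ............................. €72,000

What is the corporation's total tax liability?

Regular tax:
  €190,000 × 7% = €13,300
  €80,000 × 20% = €16,000
  €608,600 × 30% = €182,580
  → €211,880
  Less research credit €72,000 → €139,880

Book-profits minimum tax:
  Adjusted income: €878,600 + €61,700 + €9,300 = €949,600
  Less exemption €108,000 → base €841,600
  €841,600 × 10% = €84,160

€139,880 > €84,160, so the regular tax governs.

€139,880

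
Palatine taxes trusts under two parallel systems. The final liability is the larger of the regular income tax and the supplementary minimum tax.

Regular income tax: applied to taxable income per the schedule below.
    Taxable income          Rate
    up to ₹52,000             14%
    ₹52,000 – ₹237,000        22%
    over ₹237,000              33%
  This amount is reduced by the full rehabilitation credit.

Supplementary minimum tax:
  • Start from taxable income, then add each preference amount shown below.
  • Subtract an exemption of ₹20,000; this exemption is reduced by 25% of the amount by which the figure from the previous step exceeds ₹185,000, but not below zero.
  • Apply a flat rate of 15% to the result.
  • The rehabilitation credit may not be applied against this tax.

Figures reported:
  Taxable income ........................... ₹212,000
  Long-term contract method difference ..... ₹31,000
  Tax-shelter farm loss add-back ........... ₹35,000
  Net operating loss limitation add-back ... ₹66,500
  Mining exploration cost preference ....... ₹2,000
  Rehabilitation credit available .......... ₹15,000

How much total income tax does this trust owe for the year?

₹51,975

Regular income tax:
  ₹52,000 × 14% = ₹7,280
  ₹160,000 × 22% = ₹35,200
  → ₹42,480
  Less rehabilitation credit ₹15,000 → ₹27,480

Supplementary minimum tax:
  Adjusted income: ₹212,000 + ₹31,000 + ₹35,000 + ₹66,500 + ₹2,000 = ₹346,500
  Exemption: 25% × (₹346,500 − ₹185,000) = ₹40,375 ≥ ₹20,000, so the exemption is fully phased out
  Base: ₹346,500 − ₹0 = ₹346,500
  ₹346,500 × 15% = ₹51,975

₹51,975 > ₹27,480, so the supplementary minimum tax is the binding amount.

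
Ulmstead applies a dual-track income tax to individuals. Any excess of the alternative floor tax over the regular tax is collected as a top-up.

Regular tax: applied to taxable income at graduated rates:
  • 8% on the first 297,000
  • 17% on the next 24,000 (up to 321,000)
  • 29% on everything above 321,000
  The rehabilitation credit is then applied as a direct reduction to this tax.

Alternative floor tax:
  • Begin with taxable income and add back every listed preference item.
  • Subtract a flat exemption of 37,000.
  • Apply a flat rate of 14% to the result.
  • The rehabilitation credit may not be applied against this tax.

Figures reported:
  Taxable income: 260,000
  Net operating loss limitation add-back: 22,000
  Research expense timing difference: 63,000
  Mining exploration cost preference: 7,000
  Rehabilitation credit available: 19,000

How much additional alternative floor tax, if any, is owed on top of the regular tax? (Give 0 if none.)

Regular tax:
  260,000 × 8% = 20,800
  Less rehabilitation credit 19,000 → 1,800

Alternative floor tax:
  Adjusted income: 260,000 + 22,000 + 63,000 + 7,000 = 352,000
  Less exemption 37,000 → base 315,000
  315,000 × 14% = 44,100

Excess of alternative floor tax over regular tax: 44,100 − 1,800 = 42,300.

42,300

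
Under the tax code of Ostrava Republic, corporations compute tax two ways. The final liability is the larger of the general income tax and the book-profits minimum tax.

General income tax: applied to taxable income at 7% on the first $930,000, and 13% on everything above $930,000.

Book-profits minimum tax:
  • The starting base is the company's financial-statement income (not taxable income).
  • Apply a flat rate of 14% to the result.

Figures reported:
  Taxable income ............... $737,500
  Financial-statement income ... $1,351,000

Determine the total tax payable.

General income tax:
  $737,500 × 7% = $51,625

Book-profits minimum tax:
  Base (financial-statement income): $1,351,000
  $1,351,000 × 14% = $189,140

$189,140 > $51,625, so the book-profits minimum tax is the binding amount.

$189,140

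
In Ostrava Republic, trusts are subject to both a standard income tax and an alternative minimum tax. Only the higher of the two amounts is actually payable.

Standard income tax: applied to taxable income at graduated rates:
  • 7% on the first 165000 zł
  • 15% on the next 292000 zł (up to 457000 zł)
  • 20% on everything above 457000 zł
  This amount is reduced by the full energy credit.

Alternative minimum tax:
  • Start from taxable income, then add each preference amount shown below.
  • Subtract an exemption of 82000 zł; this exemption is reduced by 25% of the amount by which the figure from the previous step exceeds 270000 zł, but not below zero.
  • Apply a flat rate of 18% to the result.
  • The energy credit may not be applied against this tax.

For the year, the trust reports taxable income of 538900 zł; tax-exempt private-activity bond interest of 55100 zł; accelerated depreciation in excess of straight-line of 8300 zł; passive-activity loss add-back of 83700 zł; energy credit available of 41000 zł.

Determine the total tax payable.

Alternative minimum tax:
  Adjusted income: 538900 zł + 55100 zł + 8300 zł + 83700 zł = 686000 zł
  Exemption: 25% × (686000 zł − 270000 zł) = 104000 zł ≥ 82000 zł, so the exemption is fully phased out
  Base: 686000 zł − 0 zł = 686000 zł
  686000 zł × 18% = 123480 zł

Standard income tax:
  165000 zł × 7% = 11550 zł
  292000 zł × 15% = 43800 zł
  81900 zł × 20% = 16380 zł
  → 71730 zł
  Less energy credit 41000 zł → 30730 zł

123480 zł > 30730 zł, so the alternative minimum tax is the binding amount.

123480 zł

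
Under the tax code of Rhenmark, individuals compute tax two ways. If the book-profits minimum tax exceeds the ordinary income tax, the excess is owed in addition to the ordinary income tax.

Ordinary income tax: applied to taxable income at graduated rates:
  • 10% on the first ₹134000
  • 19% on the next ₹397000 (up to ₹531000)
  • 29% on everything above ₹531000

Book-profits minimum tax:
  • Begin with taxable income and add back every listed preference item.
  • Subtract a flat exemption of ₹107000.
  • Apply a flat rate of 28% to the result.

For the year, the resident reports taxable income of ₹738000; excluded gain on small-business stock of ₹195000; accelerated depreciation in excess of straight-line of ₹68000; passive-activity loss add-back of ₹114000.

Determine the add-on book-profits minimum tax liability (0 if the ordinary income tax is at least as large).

Ordinary income tax:
  ₹134000 × 10% = ₹13400
  ₹397000 × 19% = ₹75430
  ₹207000 × 29% = ₹60030
  → ₹148860

Book-profits minimum tax:
  Adjusted income: ₹738000 + ₹195000 + ₹68000 + ₹114000 = ₹1115000
  Less exemption ₹107000 → base ₹1008000
  ₹1008000 × 28% = ₹282240

Excess of book-profits minimum tax over ordinary income tax: ₹282240 − ₹148860 = ₹133380.

₹133380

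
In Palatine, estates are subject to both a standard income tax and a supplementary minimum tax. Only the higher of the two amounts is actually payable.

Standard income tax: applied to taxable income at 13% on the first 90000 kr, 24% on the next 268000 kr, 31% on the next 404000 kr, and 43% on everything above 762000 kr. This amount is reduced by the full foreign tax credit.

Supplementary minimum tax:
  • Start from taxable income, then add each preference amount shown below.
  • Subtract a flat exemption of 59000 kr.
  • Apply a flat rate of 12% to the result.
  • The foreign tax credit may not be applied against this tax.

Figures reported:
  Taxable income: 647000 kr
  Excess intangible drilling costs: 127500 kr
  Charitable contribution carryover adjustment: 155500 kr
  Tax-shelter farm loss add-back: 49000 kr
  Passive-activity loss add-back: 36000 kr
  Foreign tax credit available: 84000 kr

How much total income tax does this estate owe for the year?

114720 kr

Standard income tax:
  90000 kr × 13% = 11700 kr
  268000 kr × 24% = 64320 kr
  289000 kr × 31% = 89590 kr
  → 165610 kr
  Less foreign tax credit 84000 kr → 81610 kr

Supplementary minimum tax:
  Adjusted income: 647000 kr + 127500 kr + 155500 kr + 49000 kr + 36000 kr = 1015000 kr
  Less exemption 59000 kr → base 956000 kr
  956000 kr × 12% = 114720 kr

114720 kr > 81610 kr, so the supplementary minimum tax is the binding amount.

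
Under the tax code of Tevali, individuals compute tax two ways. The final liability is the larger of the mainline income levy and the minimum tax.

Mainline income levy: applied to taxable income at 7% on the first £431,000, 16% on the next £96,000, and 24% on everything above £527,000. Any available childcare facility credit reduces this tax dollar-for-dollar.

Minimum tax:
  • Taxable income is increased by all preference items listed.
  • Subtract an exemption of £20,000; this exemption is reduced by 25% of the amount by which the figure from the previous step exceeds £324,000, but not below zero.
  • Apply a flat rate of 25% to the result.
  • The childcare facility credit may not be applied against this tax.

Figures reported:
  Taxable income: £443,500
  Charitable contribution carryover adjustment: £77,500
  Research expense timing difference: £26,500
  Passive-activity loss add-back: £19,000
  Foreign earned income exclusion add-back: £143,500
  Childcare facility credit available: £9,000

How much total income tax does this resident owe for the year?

£177,500

Minimum tax:
  Adjusted income: £443,500 + £77,500 + £26,500 + £19,000 + £143,500 = £710,000
  Exemption: 25% × (£710,000 − £324,000) = £96,500 ≥ £20,000, so the exemption is fully phased out
  Base: £710,000 − £0 = £710,000
  £710,000 × 25% = £177,500

Mainline income levy:
  £431,000 × 7% = £30,170
  £12,500 × 16% = £2,000
  → £32,170
  Less childcare facility credit £9,000 → £23,170

£177,500 > £23,170, so the minimum tax is the binding amount.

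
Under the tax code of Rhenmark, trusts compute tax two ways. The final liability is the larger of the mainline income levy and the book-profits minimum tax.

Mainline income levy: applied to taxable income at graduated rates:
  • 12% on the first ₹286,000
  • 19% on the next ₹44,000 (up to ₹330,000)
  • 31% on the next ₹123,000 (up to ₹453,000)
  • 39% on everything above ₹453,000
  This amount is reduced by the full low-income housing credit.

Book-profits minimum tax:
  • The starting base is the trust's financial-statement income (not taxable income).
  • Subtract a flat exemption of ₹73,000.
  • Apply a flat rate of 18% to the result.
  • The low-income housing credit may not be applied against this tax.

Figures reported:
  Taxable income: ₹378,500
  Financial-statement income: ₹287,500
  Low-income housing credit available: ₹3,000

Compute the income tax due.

₹54,715

Mainline income levy:
  ₹286,000 × 12% = ₹34,320
  ₹44,000 × 19% = ₹8,360
  ₹48,500 × 31% = ₹15,035
  → ₹57,715
  Less low-income housing credit ₹3,000 → ₹54,715

Book-profits minimum tax:
  Base (financial-statement income): ₹287,500
  Less exemption ₹73,000 → base ₹214,500
  ₹214,500 × 18% = ₹38,610

₹54,715 > ₹38,610, so the mainline income levy governs.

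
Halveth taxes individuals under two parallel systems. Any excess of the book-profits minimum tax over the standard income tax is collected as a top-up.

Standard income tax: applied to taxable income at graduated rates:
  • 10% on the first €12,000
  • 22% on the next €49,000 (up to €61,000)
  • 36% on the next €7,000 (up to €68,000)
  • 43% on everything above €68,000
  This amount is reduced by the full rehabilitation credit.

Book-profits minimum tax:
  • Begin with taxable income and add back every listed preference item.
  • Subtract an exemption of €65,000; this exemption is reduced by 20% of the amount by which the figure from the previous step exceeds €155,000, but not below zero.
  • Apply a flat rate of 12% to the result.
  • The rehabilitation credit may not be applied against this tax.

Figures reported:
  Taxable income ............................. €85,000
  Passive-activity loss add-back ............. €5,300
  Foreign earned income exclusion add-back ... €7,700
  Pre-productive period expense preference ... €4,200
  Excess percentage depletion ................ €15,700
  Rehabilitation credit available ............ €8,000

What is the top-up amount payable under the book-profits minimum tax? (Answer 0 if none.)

Standard income tax:
  €12,000 × 10% = €1,200
  €49,000 × 22% = €10,780
  €7,000 × 36% = €2,520
  €17,000 × 43% = €7,310
  → €21,810
  Less rehabilitation credit €8,000 → €13,810

Book-profits minimum tax:
  Adjusted income: €85,000 + €5,300 + €7,700 + €4,200 + €15,700 = €117,900
  Exemption: €117,900 ≤ €155,000, so full €65,000 applies
  Base: €117,900 − €65,000 = €52,900
  €52,900 × 12% = €6,348

€6,348 ≤ €13,810, so no add-on is due.

€0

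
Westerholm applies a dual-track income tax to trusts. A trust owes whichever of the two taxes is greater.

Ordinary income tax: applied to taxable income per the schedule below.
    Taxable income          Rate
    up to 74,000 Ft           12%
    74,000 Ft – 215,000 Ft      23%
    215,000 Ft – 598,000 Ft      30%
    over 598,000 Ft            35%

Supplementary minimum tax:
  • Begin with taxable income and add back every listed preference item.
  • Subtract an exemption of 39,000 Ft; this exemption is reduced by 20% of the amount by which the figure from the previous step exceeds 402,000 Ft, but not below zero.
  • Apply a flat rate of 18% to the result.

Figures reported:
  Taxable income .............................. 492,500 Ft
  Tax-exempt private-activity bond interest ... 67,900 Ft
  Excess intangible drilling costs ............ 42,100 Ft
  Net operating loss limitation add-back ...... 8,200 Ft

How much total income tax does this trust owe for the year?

124,560 Ft

Supplementary minimum tax:
  Adjusted income: 492,500 Ft + 67,900 Ft + 42,100 Ft + 8,200 Ft = 610,700 Ft
  Exemption: 20% × (610,700 Ft − 402,000 Ft) = 41,740 Ft ≥ 39,000 Ft, so the exemption is fully phased out
  Base: 610,700 Ft − 0 Ft = 610,700 Ft
  610,700 Ft × 18% = 109,926 Ft

Ordinary income tax:
  74,000 Ft × 12% = 8,880 Ft
  141,000 Ft × 23% = 32,430 Ft
  277,500 Ft × 30% = 83,250 Ft
  → 124,560 Ft

124,560 Ft > 109,926 Ft, so the ordinary income tax governs.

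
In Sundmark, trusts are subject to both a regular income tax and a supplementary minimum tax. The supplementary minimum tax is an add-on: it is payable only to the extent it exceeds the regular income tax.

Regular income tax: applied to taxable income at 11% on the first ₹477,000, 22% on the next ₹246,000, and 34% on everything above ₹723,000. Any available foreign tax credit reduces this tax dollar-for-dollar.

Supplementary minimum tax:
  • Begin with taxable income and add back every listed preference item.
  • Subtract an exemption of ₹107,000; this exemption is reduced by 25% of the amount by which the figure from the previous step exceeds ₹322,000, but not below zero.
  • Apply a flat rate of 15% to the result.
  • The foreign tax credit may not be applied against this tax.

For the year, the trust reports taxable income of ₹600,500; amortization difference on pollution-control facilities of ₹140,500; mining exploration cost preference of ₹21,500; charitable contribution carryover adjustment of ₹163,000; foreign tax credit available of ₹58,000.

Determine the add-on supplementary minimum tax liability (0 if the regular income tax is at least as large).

₹117,185

Regular income tax:
  ₹477,000 × 11% = ₹52,470
  ₹123,500 × 22% = ₹27,170
  → ₹79,640
  Less foreign tax credit ₹58,000 → ₹21,640

Supplementary minimum tax:
  Adjusted income: ₹600,500 + ₹140,500 + ₹21,500 + ₹163,000 = ₹925,500
  Exemption: 25% × (₹925,500 − ₹322,000) = ₹150,875 ≥ ₹107,000, so the exemption is fully phased out
  Base: ₹925,500 − ₹0 = ₹925,500
  ₹925,500 × 15% = ₹138,825

Excess of supplementary minimum tax over regular income tax: ₹138,825 − ₹21,640 = ₹117,185.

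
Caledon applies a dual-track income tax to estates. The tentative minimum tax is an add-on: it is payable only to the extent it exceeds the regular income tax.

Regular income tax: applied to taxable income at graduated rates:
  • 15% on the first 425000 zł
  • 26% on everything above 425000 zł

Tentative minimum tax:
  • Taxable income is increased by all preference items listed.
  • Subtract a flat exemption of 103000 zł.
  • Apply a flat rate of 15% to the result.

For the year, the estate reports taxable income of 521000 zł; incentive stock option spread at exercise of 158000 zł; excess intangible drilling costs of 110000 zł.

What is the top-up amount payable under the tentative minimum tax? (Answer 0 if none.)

14190 zł

Tentative minimum tax:
  Adjusted income: 521000 zł + 158000 zł + 110000 zł = 789000 zł
  Less exemption 103000 zł → base 686000 zł
  686000 zł × 15% = 102900 zł

Regular income tax:
  425000 zł × 15% = 63750 zł
  96000 zł × 26% = 24960 zł
  → 88710 zł

Excess of tentative minimum tax over regular income tax: 102900 zł − 88710 zł = 14190 zł.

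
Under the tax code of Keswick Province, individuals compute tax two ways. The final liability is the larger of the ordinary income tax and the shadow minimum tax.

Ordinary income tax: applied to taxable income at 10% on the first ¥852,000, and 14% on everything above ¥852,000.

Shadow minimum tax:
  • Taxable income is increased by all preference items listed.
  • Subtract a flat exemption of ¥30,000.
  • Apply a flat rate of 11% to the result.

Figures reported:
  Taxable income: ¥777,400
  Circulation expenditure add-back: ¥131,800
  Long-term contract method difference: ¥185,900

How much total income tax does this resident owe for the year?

Shadow minimum tax:
  Adjusted income: ¥777,400 + ¥131,800 + ¥185,900 = ¥1,095,100
  Less exemption ¥30,000 → base ¥1,065,100
  ¥1,065,100 × 11% = ¥117,161

Ordinary income tax:
  ¥777,400 × 10% = ¥77,740

¥117,161 > ¥77,740, so the shadow minimum tax is the binding amount.

¥117,161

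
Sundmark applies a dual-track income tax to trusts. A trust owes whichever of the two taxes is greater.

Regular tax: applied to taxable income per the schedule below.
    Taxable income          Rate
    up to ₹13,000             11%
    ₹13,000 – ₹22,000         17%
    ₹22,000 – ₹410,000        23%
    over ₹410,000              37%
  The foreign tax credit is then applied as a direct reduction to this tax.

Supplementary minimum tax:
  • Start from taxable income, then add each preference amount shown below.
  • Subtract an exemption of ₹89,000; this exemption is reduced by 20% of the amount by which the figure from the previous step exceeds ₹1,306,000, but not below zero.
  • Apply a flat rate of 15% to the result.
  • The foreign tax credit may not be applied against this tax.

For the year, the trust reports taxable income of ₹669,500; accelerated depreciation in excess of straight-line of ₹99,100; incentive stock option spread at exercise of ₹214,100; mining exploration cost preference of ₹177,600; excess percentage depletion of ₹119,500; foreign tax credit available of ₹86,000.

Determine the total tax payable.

Supplementary minimum tax:
  Adjusted income: ₹669,500 + ₹99,100 + ₹214,100 + ₹177,600 + ₹119,500 = ₹1,279,800
  Exemption: ₹1,279,800 ≤ ₹1,306,000, so full ₹89,000 applies
  Base: ₹1,279,800 − ₹89,000 = ₹1,190,800
  ₹1,190,800 × 15% = ₹178,620

Regular tax:
  ₹13,000 × 11% = ₹1,430
  ₹9,000 × 17% = ₹1,530
  ₹388,000 × 23% = ₹89,240
  ₹259,500 × 37% = ₹96,015
  → ₹188,215
  Less foreign tax credit ₹86,000 → ₹102,215

₹178,620 > ₹102,215, so the supplementary minimum tax is the binding amount.

₹178,620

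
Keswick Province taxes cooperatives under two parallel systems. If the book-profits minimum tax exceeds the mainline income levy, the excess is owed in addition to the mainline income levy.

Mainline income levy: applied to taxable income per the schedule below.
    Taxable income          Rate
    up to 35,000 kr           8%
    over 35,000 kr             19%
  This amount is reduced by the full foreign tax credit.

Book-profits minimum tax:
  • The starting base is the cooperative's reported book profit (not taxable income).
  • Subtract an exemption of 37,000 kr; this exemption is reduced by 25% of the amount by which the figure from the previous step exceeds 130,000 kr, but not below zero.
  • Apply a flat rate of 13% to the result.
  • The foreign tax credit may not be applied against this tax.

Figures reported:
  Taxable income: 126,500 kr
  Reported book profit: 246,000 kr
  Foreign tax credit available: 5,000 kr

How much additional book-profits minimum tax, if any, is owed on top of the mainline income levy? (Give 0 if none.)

15,755 kr

Mainline income levy:
  35,000 kr × 8% = 2,800 kr
  91,500 kr × 19% = 17,385 kr
  → 20,185 kr
  Less foreign tax credit 5,000 kr → 15,185 kr

Book-profits minimum tax:
  Base (reported book profit): 246,000 kr
  Exemption: 37,000 kr − 25% × (246,000 kr − 130,000 kr) = 37,000 kr − 29,000 kr = 8,000 kr
  Base: 246,000 kr − 8,000 kr = 238,000 kr
  238,000 kr × 13% = 30,940 kr

Excess of book-profits minimum tax over mainline income levy: 30,940 kr − 15,185 kr = 15,755 kr.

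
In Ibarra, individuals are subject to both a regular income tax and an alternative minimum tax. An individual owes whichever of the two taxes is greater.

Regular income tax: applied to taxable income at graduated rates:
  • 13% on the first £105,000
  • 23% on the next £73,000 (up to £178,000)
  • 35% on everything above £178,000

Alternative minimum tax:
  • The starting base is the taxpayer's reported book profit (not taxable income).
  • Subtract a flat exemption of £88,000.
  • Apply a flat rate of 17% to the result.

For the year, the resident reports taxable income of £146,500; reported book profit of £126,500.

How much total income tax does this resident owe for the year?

£23,195

Alternative minimum tax:
  Base (reported book profit): £126,500
  Less exemption £88,000 → base £38,500
  £38,500 × 17% = £6,545

Regular income tax:
  £105,000 × 13% = £13,650
  £41,500 × 23% = £9,545
  → £23,195

£23,195 > £6,545, so the regular income tax governs.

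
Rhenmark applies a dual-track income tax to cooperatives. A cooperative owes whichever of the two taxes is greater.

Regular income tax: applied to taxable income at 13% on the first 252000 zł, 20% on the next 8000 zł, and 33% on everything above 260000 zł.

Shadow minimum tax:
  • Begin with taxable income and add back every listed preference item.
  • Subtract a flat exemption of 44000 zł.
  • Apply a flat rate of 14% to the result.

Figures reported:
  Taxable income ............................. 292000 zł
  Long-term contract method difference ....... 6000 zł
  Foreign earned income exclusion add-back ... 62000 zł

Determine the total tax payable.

Regular income tax:
  252000 zł × 13% = 32760 zł
  8000 zł × 20% = 1600 zł
  32000 zł × 33% = 10560 zł
  → 44920 zł

Shadow minimum tax:
  Adjusted income: 292000 zł + 6000 zł + 62000 zł = 360000 zł
  Less exemption 44000 zł → base 316000 zł
  316000 zł × 14% = 44240 zł

44920 zł > 44240 zł, so the regular income tax governs.

44920 zł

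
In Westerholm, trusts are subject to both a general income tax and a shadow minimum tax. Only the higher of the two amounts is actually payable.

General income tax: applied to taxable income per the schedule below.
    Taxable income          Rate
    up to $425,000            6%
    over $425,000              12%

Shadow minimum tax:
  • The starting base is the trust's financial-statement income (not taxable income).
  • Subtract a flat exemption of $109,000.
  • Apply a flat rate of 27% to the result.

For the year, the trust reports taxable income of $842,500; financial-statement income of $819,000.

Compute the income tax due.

General income tax:
  $425,000 × 6% = $25,500
  $417,500 × 12% = $50,100
  → $75,600

Shadow minimum tax:
  Base (financial-statement income): $819,000
  Less exemption $109,000 → base $710,000
  $710,000 × 27% = $191,700

$191,700 > $75,600, so the shadow minimum tax is the binding amount.

$191,700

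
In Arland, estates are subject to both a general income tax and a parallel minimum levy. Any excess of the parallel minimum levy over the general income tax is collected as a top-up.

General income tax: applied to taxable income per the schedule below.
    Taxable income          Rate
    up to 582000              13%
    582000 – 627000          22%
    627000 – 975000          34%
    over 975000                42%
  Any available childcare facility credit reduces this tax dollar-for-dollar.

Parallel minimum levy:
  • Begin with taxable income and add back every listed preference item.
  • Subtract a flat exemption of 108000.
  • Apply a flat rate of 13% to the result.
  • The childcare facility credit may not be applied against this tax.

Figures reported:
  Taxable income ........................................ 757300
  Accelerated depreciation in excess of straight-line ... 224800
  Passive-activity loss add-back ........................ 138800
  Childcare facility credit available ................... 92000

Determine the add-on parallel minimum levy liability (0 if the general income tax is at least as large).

Parallel minimum levy:
  Adjusted income: 757300 + 224800 + 138800 = 1120900
  Less exemption 108000 → base 1012900
  1012900 × 13% = 131677

General income tax:
  582000 × 13% = 75660
  45000 × 22% = 9900
  130300 × 34% = 44302
  → 129862
  Less childcare facility credit 92000 → 37862

Excess of parallel minimum levy over general income tax: 131677 − 37862 = 93815.

93815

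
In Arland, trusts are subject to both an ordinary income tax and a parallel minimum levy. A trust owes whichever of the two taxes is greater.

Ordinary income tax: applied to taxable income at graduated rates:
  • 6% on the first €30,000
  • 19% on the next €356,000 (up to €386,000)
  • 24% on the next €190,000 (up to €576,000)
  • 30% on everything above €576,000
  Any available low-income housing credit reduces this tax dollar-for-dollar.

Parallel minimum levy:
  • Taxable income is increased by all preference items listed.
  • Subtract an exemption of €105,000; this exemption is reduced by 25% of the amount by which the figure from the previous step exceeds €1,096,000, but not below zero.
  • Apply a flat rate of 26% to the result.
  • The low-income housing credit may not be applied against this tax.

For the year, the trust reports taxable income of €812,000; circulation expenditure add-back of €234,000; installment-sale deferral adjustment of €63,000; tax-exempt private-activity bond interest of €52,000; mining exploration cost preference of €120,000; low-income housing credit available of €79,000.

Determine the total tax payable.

€317,785

Parallel minimum levy:
  Adjusted income: €812,000 + €234,000 + €63,000 + €52,000 + €120,000 = €1,281,000
  Exemption: €105,000 − 25% × (€1,281,000 − €1,096,000) = €105,000 − €46,250 = €58,750
  Base: €1,281,000 − €58,750 = €1,222,250
  €1,222,250 × 26% = €317,785

Ordinary income tax:
  €30,000 × 6% = €1,800
  €356,000 × 19% = €67,640
  €190,000 × 24% = €45,600
  €236,000 × 30% = €70,800
  → €185,840
  Less low-income housing credit €79,000 → €106,840

€317,785 > €106,840, so the parallel minimum levy is the binding amount.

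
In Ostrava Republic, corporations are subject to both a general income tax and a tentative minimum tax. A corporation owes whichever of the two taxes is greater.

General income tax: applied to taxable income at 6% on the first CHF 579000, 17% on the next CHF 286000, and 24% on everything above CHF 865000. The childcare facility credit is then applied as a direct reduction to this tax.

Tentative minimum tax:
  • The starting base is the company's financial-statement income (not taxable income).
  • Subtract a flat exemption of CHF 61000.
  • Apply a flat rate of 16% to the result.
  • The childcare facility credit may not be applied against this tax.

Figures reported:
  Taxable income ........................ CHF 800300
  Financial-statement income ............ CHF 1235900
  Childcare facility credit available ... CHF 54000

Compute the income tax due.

General income tax:
  CHF 579000 × 6% = CHF 34740
  CHF 221300 × 17% = CHF 37621
  → CHF 72361
  Less childcare facility credit CHF 54000 → CHF 18361

Tentative minimum tax:
  Base (financial-statement income): CHF 1235900
  Less exemption CHF 61000 → base CHF 1174900
  CHF 1174900 × 16% = CHF 187984

CHF 187984 > CHF 18361, so the tentative minimum tax is the binding amount.

CHF 187984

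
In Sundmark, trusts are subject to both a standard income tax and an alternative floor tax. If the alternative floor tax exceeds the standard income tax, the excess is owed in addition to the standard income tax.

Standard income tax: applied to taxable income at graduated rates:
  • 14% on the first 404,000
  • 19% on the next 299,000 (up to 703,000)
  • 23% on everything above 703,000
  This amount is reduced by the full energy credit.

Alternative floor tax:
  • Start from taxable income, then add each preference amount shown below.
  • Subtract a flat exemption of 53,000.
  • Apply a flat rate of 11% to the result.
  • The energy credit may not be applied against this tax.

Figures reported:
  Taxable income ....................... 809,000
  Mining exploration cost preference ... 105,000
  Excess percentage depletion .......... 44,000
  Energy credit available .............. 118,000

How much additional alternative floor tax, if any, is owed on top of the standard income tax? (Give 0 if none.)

Alternative floor tax:
  Adjusted income: 809,000 + 105,000 + 44,000 = 958,000
  Less exemption 53,000 → base 905,000
  905,000 × 11% = 99,550

Standard income tax:
  404,000 × 14% = 56,560
  299,000 × 19% = 56,810
  106,000 × 23% = 24,380
  → 137,750
  Less energy credit 118,000 → 19,750

Excess of alternative floor tax over standard income tax: 99,550 − 19,750 = 79,800.

79,800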